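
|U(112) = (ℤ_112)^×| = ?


U(n) is the group of units mod n; |U(n)| = φ(n)
|U(112)| = φ(112) = 48

|U(112) = (ℤ_112)^×| = 48


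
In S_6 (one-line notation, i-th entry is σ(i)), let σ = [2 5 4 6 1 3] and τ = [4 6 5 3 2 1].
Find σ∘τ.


σ∘τ: apply τ first, then σ
1 →τ 4 →σ 6
2 →τ 6 →σ 3
3 →τ 5 →σ 1
4 →τ 3 →σ 4
5 →τ 2 →σ 5
6 →τ 1 →σ 2

σ∘τ = [6 3 1 4 5 2]


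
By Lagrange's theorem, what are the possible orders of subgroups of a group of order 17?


Lagrange's theorem: |H| divides |G|
|G| = 17
Divisors of 17: 1, 17

Possible subgroup orders: {1, 17}


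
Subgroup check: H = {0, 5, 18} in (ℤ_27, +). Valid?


Subgroup test for H = {0, 5, 18} in (ℤ_27, +):
(1) 0 ∈ H? Yes
(2) Closure: for all a,b ∈ H, (a+b) mod 27 ∈ H? No  [counterexample: 5 + 5 = 10 ∉ H]
(3) Inverses: for all a ∈ H, -a mod 27 ∈ H? No

No, H is not a subgroup of ℤ_27


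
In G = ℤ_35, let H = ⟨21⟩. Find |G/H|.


|⟨21⟩| = n / gcd(21, 35) = 35 / 7 = 5
H is normal (ℤ_35 is abelian).
|G/H| = |G| / |H| = 35 / 5 = 7

|G/H| = 7


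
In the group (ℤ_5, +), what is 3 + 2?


Operation: addition mod 5
3 + 2 = (a + b) mod 5 with a = 3, b = 2

3 + 2 = 0


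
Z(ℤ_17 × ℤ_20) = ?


Z(G) = {g ∈ G | gx = xg for all x ∈ G}
Direct product of abelian groups is abelian, so Z(G) = G

Z(ℤ_17 × ℤ_20) = ℤ_17 × ℤ_20


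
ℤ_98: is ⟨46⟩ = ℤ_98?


g generates ℤ_n iff gcd(g, n) = 1
gcd(46, 98) = 2
Since gcd = 2 ≠ 1, ⟨46⟩ has order 49 < 98, so 46 is not a generator.

No, 46 does not generate ℤ_98


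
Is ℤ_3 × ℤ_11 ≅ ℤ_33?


Comparing ℤ_3 × ℤ_11 and ℤ_33:
gcd(3,11) = 1, so ℤ_3 × ℤ_11 ≅ ℤ_33 (CRT)

Yes, ℤ_3 × ℤ_11 ≅ ℤ_33


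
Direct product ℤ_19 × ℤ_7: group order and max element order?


|ℤ_19 × ℤ_7| = 19 × 7 = 133
Max element order = lcm(19,7) = 133
Cyclic? Yes (gcd=1)

|ℤ_19×ℤ_7| = 133, max element order = 133


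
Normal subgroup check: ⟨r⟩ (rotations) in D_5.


H = ⟨r⟩ (rotations) in D_5
The rotation subgroup ⟨r⟩ has index 2 in D_5, so it is normal

Yes, normal subgroup


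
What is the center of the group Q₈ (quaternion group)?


Z(G) = {g ∈ G | gx = xg for all x ∈ G}
In Q₈ = {±1, ±i, ±j, ±k}, only ±1 commute with every element

Z(Q₈ (quaternion group)) = {1, -1}


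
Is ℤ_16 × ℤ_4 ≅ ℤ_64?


Comparing ℤ_16 × ℤ_4 and ℤ_64:
gcd(16,4) = 4 ≠ 1. Max element order in ℤ_16×ℤ_4 is lcm(16,4) = 16 < 64, so it has no element of order 64

No, ℤ_16 × ℤ_4 ≇ ℤ_64


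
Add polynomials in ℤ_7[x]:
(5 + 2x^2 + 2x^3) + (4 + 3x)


Add coefficients mod 7:
x^0: 5 + 4 = 2 (mod 7)
x^1: 0 + 3 = 3 (mod 7)
x^2: 2 + 0 = 2 (mod 7)
x^3: 2 + 0 = 2 (mod 7)
Result: 2 + 3x + 2x^2 + 2x^3

f + g = 2 + 3x + 2x^2 + 2x^3


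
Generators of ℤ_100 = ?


g generates ℤ_n iff gcd(g,n) = 1
Prime factors of 100: 2, 5
Generators are g ∈ {1,...,99} not divisible by any of these primes.
Generators: {1, 3, 7, 9, 11, 13, 17, 19, 21, 23, 27, 29, 31, 33, 37, 39, 41, 43, 47, 49, 51, 53, 57, 59, 61, 63, 67, 69, 71, 73, 77, 79, 81, 83, 87, 89, 91, 93, 97, 99}
Number of generators = φ(100) = 40

Generators of ℤ_100 = {1, 3, 7, 9, 11, 13, 17, 19, 21, 23, 27, 29, 31, 33, 37, 39, 41, 43, 47, 49, 51, 53, 57, 59, 61, 63, 67, 69, 71, 73, 77, 79, 81, 83, 87, 89, 91, 93, 97, 99}


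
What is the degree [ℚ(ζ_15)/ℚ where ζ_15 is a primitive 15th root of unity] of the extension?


[ℚ(ζ_n):ℚ] = deg Φ_n(x) = φ(n). Here φ(15) = 8

[ℚ(ζ_15)/ℚ where ζ_15 is a primitive 15th root of unity] = 8


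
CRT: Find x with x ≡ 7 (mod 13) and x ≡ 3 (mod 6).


m₁ = 13, m₂ = 6, gcd = 1, so CRT applies. M = m₁·m₂ = 78
Let M₁ = M/m₁ = 6, M₂ = M/m₂ = 13
Find y₁ ≡ M₁⁻¹ (mod m₁): 6⁻¹ ≡ 11 (mod 13)
Find y₂ ≡ M₂⁻¹ (mod m₂): 13⁻¹ ≡ 1 (mod 6)
x = a₁·M₁·y₁ + a₂·M₂·y₂ = 7·6·11 + 3·13·1 = 501
Reduce mod 78: x ≡ 33
Check: 33 mod 13 = 7 ✓, 33 mod 6 = 3 ✓

x ≡ 33 (mod 78)


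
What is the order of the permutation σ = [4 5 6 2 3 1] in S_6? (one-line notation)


Cycle decomposition: (1 4 2 5 3 6)
Cycle lengths: 6
Order = lcm(6) = 6

ord(σ) = 6


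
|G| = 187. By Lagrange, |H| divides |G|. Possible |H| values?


Lagrange's theorem: |H| divides |G|
|G| = 187
Divisors of 187: 1, 11, 17, 187

Possible subgroup orders: {1, 11, 17, 187}


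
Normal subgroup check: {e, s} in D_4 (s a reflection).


H = {e, s} in D_4 (s a reflection)
r·s·r⁻¹ = sr⁻² ≠ s for n ≥ 3, so {e, s} is not closed under conjugation

No, not a normal subgroup


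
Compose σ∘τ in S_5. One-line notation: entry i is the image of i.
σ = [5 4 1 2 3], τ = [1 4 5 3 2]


σ∘τ: apply τ first, then σ
1 →τ 1 →σ 5
2 →τ 4 →σ 2
3 →τ 5 →σ 3
4 →τ 3 →σ 1
5 →τ 2 →σ 4

σ∘τ = [5 2 3 1 4]


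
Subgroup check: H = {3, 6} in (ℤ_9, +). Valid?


Subgroup test for H = {3, 6} in (ℤ_9, +):
(1) 0 ∈ H? No
(2) Closure: for all a,b ∈ H, (a+b) mod 9 ∈ H? No  [counterexample: 3 + 6 = 0 ∉ H]
(3) Inverses: for all a ∈ H, -a mod 9 ∈ H? Yes

No, H is not a subgroup of ℤ_9


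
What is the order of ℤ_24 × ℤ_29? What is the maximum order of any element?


|ℤ_24 × ℤ_29| = 24 × 29 = 696
Max element order = lcm(24,29) = 696
Cyclic? Yes (gcd=1)

|ℤ_24×ℤ_29| = 696, max element order = 696


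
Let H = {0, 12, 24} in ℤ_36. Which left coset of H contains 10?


10 + H = {10 + h (mod 36) : h ∈ H}
10+0=10, 10+12=22, 10+24=34

10 + H = {10, 22, 34}


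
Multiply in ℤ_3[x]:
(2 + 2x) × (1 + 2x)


Expand and collect like terms; reduce coefficients mod 3:
x^0: 2·1 = 2 ≡ 2 (mod 3)
x^1: 2·2 + 2·1 = 6 ≡ 0 (mod 3)
x^2: 2·2 = 4 ≡ 1 (mod 3)
Result: 2 + x^2

f · g = 2 + x^2


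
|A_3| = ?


|A_n| = n!/2 (even permutations)
|A_3| = 3!/2 = 6/2 = 3

|A_3| = 3


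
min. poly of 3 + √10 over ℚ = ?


Let α = 3 + √10. Then α - 3 = √10, so (α - 3)² = 10, giving α² - 6α - 1 = 0. Degree 2 and α ∉ ℚ, so this is the minimal polynomial.

Minimal polynomial: x² - 6x - 1


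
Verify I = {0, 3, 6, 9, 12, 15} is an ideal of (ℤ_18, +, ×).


Check ideal conditions for I = {0, 3, 6, 9, 12, 15} in ℤ_18:
(1) I is an additive subgroup? Yes
(2) For r ∈ ℤ_18 and a ∈ I: r·a ∈ I? Yes

Yes, I is an ideal of ℤ_18


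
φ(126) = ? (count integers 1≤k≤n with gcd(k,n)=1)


Factor n: 126 = 2 × 3^2 × 7
φ(n) = n · ∏(1 - 1/p) over distinct primes p | n
φ(126) = 126 · (1 - 1/2) · (1 - 1/3) · (1 - 1/7) = 36

φ(126) = 36


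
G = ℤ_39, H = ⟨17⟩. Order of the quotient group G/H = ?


|⟨17⟩| = n / gcd(17, 39) = 39 / 1 = 39
H is normal (ℤ_39 is abelian).
|G/H| = |G| / |H| = 39 / 39 = 1

|G/H| = 1


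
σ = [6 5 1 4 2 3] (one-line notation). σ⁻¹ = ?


To find σ⁻¹, swap domain and range:
σ(1) = 6 → σ⁻¹(6) = 1
σ(2) = 5 → σ⁻¹(5) = 2
σ(3) = 1 → σ⁻¹(1) = 3
σ(4) = 4 → σ⁻¹(4) = 4
σ(5) = 2 → σ⁻¹(2) = 5
σ(6) = 3 → σ⁻¹(3) = 6

σ⁻¹ = [3 5 6 4 2 1]


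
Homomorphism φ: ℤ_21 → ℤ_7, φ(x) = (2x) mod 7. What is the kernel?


Kernel = preimage of identity
ker(φ) = {x ∈ ℤ_21 : 2x ≡ 0 (mod 7)}. Since 7 | 21, φ is well-defined. The kernel is the cyclic subgroup ⟨7⟩ of ℤ_21 (order 3), i.e. {0, 7, 14}

ker(φ) = {0, 7, 14}


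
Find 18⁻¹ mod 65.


Use the extended Euclidean algorithm to write 1 = 18·s + 65·t; then s mod 65 is the inverse.
Euclidean algorithm:
  18 = 0·65 + 18
  65 = 3·18 + 11
  18 = 1·11 + 7
  11 = 1·7 + 4
  7 = 1·4 + 3
  4 = 1·3 + 1
  3 = 3·1 + 0
gcd(18,65) = 1
Back-substitution gives: 18·(-18) + 65·(5) = 1
So 18⁻¹ ≡ -18 ≡ 47 (mod 65)
Check: 18 × 47 = 846 ≡ 1 (mod 65) ✓

18⁻¹ ≡ 47 (mod 65)


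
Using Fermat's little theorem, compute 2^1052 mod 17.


Fermat's little theorem: if p is prime and gcd(a,p)=1, then a^(p-1) ≡ 1 (mod p)
p = 17 is prime, gcd(2,17) = 1
Reduce exponent: 1052 mod 16 = 12
So 2^1052 ≡ 2^12 (mod 17)
2^12 mod 17 = 16

2^1052 ≡ 16 (mod 17)


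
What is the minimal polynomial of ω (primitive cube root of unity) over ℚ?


ω satisfies x² + x + 1 = 0 (the cyclotomic polynomial Φ₃)

Minimal polynomial: x² + x + 1


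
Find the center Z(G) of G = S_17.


Z(G) = {g ∈ G | gx = xg for all x ∈ G}
S_n is non-abelian for n ≥ 3; Z(S_17) is trivial

Z(S_17) = {e}


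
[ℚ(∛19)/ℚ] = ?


∛19 has minimal polynomial x³ - 19 (irreducible over ℚ since 19 is not a perfect cube)

[ℚ(∛19)/ℚ] = 3


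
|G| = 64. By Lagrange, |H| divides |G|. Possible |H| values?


Lagrange's theorem: |H| divides |G|
|G| = 64
Divisors of 64: 1, 2, 4, 8, 16, 32, 64

Possible subgroup orders: {1, 2, 4, 8, 16, 32, 64}


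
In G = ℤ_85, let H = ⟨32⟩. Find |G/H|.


|⟨32⟩| = n / gcd(32, 85) = 85 / 1 = 85
H is normal (ℤ_85 is abelian).
|G/H| = |G| / |H| = 85 / 85 = 1

|G/H| = 1


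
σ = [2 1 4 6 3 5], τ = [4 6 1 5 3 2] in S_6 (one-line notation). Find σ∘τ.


σ∘τ: apply τ first, then σ
1 →τ 4 →σ 6
2 →τ 6 →σ 5
3 →τ 1 →σ 2
4 →τ 5 →σ 3
5 →τ 3 →σ 4
6 →τ 2 →σ 1

σ∘τ = [6 5 2 3 4 1]


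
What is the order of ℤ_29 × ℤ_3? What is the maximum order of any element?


|ℤ_29 × ℤ_3| = 29 × 3 = 87
Max element order = lcm(29,3) = 87
Cyclic? Yes (gcd=1)

|ℤ_29×ℤ_3| = 87, max element order = 87


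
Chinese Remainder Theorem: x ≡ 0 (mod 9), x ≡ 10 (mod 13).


m₁ = 9, m₂ = 13, gcd = 1, so CRT applies. M = m₁·m₂ = 117
Let M₁ = M/m₁ = 13, M₂ = M/m₂ = 9
Find y₁ ≡ M₁⁻¹ (mod m₁): 13⁻¹ ≡ 7 (mod 9)
Find y₂ ≡ M₂⁻¹ (mod m₂): 9⁻¹ ≡ 3 (mod 13)
x = a₁·M₁·y₁ + a₂·M₂·y₂ = 0·13·7 + 10·9·3 = 270
Reduce mod 117: x ≡ 36
Check: 36 mod 9 = 0 ✓, 36 mod 13 = 10 ✓

x ≡ 36 (mod 117)


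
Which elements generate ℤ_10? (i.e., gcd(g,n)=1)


g generates ℤ_n iff gcd(g,n) = 1
Checking each g ∈ {1,...,9}:
gcd(1,10) = 1
gcd(2,10) = 2
gcd(3,10) = 1
gcd(4,10) = 2
gcd(5,10) = 5
gcd(6,10) = 2
gcd(7,10) = 1
gcd(8,10) = 2
gcd(9,10) = 1
Generators: {1, 3, 7, 9}
Number of generators = φ(10) = 4

Generators of ℤ_10 = {1, 3, 7, 9}


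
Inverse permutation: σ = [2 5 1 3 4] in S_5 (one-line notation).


To find σ⁻¹, swap domain and range:
σ(1) = 2 → σ⁻¹(2) = 1
σ(2) = 5 → σ⁻¹(5) = 2
σ(3) = 1 → σ⁻¹(1) = 3
σ(4) = 3 → σ⁻¹(3) = 4
σ(5) = 4 → σ⁻¹(4) = 5

σ⁻¹ = [3 1 4 5 2]


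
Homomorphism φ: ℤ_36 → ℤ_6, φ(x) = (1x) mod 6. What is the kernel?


Kernel = preimage of identity
ker(φ) = {x ∈ ℤ_36 : 1x ≡ 0 (mod 6)}. Since 6 | 36, φ is well-defined. The kernel is the cyclic subgroup ⟨6⟩ of ℤ_36 (order 6), i.e. {0, 6, 12, 18, 24, 30}

ker(φ) = {0, 6, 12, 18, 24, 30}


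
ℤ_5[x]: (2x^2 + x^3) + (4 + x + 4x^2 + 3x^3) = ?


Add coefficients mod 5:
x^0: 0 + 4 = 4 (mod 5)
x^1: 0 + 1 = 1 (mod 5)
x^2: 2 + 4 = 1 (mod 5)
x^3: 1 + 3 = 4 (mod 5)
Result: 4 + x + x^2 + 4x^3

f + g = 4 + x + x^2 + 4x^3


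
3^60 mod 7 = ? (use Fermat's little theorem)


Fermat's little theorem: if p is prime and gcd(a,p)=1, then a^(p-1) ≡ 1 (mod p)
p = 7 is prime, gcd(3,7) = 1
Reduce exponent: 60 mod 6 = 0
So 3^60 ≡ 3^0 (mod 7)
3^0 = 1

3^60 ≡ 1 (mod 7)


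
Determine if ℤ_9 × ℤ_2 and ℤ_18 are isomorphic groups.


Comparing ℤ_9 × ℤ_2 and ℤ_18:
gcd(9,2) = 1, so ℤ_9 × ℤ_2 ≅ ℤ_18 (CRT)

Yes, ℤ_9 × ℤ_2 ≅ ℤ_18


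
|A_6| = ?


|A_n| = n!/2 (even permutations)
|A_6| = 6!/2 = 720/2 = 360

|A_6| = 360


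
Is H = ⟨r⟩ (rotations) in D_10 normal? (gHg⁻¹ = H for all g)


H = ⟨r⟩ (rotations) in D_10
The rotation subgroup ⟨r⟩ has index 2 in D_10, so it is normal

Yes, normal subgroup


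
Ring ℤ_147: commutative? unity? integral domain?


ℤ_147 is a commutative ring with unity 1; 147 = 3×49 is composite, so 3·49 ≡ 0 gives zero divisors (not an integral domain)
Commutative: Yes
Integral domain: No
Has unity: Yes

ℤ_147: Commutative=Yes, Unity=Yes


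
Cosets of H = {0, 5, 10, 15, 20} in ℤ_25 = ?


H = {0, 5, 10, 15, 20}, |H| = 5
Number of cosets = |G|/|H| = 25/5 = 5
0 + H = {0, 5, 10, 15, 20}
1 + H = {1, 6, 11, 16, 21}
2 + H = {2, 7, 12, 17, 22}
3 + H = {3, 8, 13, 18, 23}
4 + H = {4, 9, 14, 19, 24}

Cosets: 0+H={0,5,10,15,20}; 1+H={1,6,11,16,21}; 2+H={2,7,12,17,22}; 3+H={3,8,13,18,23}; 4+H={4,9,14,19,24}


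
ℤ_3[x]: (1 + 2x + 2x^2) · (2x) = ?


Expand and collect like terms; reduce coefficients mod 3:
x^0: 1·0 = 0 ≡ 0 (mod 3)
x^1: 1·2 + 2·0 = 2 ≡ 2 (mod 3)
x^2: 2·2 + 2·0 = 4 ≡ 1 (mod 3)
x^3: 2·2 = 4 ≡ 1 (mod 3)
Result: 2x + x^2 + x^3

f · g = 2x + x^2 + x^3


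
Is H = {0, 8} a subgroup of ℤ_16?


Subgroup test for H = {0, 8} in (ℤ_16, +):
(1) 0 ∈ H? Yes
(2) Closure: for all a,b ∈ H, (a+b) mod 16 ∈ H? Yes
(3) Inverses: for all a ∈ H, -a mod 16 ∈ H? Yes

Yes, H is a subgroup of ℤ_16


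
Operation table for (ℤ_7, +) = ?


Elements: {0, 1, 2, 3, 4, 5, 6}
Operation: addition mod 7
Entry (a, b) = (a + b) mod 7

Cayley table:
  | 0 | 1 | 2 | 3 | 4 | 5 | 6
0 | 0 | 1 | 2 | 3 | 4 | 5 | 6
1 | 1 | 2 | 3 | 4 | 5 | 6 | 0
2 | 2 | 3 | 4 | 5 | 6 | 0 | 1
3 | 3 | 4 | 5 | 6 | 0 | 1 | 2
4 | 4 | 5 | 6 | 0 | 1 | 2 | 3
5 | 5 | 6 | 0 | 1 | 2 | 3 | 4
6 | 6 | 0 | 1 | 2 | 3 | 4 | 5


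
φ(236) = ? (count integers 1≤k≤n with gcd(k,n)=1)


Factor n: 236 = 2^2 × 59
φ(n) = n · ∏(1 - 1/p) over distinct primes p | n
φ(236) = 236 · (1 - 1/2) · (1 - 1/59) = 116

φ(236) = 116


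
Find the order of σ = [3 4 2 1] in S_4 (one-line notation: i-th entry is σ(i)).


Cycle decomposition: (1 3 2 4)
Cycle lengths: 4
Order = lcm(4) = 4

ord(σ) = 4


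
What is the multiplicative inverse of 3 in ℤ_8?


Use the extended Euclidean algorithm to write 1 = 3·s + 8·t; then s mod 8 is the inverse.
Euclidean algorithm:
  3 = 0·8 + 3
  8 = 2·3 + 2
  3 = 1·2 + 1
  2 = 2·1 + 0
gcd(3,8) = 1
Back-substitution gives: 3·(3) + 8·(-1) = 1
So 3⁻¹ ≡ 3 ≡ 3 (mod 8)
Check: 3 × 3 = 9 ≡ 1 (mod 8) ✓

3⁻¹ ≡ 3 (mod 8)


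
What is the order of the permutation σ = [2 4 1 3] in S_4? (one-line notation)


Cycle decomposition: (1 2 4 3)
Cycle lengths: 4
Order = lcm(4) = 4

ord(σ) = 4


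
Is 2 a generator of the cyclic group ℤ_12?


g generates ℤ_n iff gcd(g, n) = 1
gcd(2, 12) = 2
Since gcd = 2 ≠ 1, ⟨2⟩ has order 6 < 12, so 2 is not a generator.

No, 2 does not generate ℤ_12


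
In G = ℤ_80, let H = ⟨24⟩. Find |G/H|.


|⟨24⟩| = n / gcd(24, 80) = 80 / 8 = 10
H is normal (ℤ_80 is abelian).
|G/H| = |G| / |H| = 80 / 10 = 8

|G/H| = 8


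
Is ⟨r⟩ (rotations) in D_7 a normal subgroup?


H = ⟨r⟩ (rotations) in D_7
The rotation subgroup ⟨r⟩ has index 2 in D_7, so it is normal

Yes, normal subgroup


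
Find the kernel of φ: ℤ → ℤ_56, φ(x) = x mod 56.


Kernel = preimage of identity
ker(φ) = {x ∈ ℤ : x ≡ 0 (mod 56)} = 56ℤ = {0, ±56, ±112, ...}

ker(φ) = 56ℤ


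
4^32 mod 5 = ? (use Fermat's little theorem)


Fermat's little theorem: if p is prime and gcd(a,p)=1, then a^(p-1) ≡ 1 (mod p)
p = 5 is prime, gcd(4,5) = 1
Reduce exponent: 32 mod 4 = 0
So 4^32 ≡ 4^0 (mod 5)
4^0 = 1

4^32 ≡ 1 (mod 5)


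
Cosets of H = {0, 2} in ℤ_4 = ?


H = {0, 2}, |H| = 2
Number of cosets = |G|/|H| = 4/2 = 2
0 + H = {0, 2}
1 + H = {1, 3}

Cosets: 0+H={0,2}; 1+H={1,3}


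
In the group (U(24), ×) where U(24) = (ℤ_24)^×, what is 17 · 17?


Operation: multiplication mod 24
17 · 17 = (a × b) mod 24 with a = 17, b = 17

17 · 17 = 1


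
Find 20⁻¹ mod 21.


Use the extended Euclidean algorithm to write 1 = 20·s + 21·t; then s mod 21 is the inverse.
Euclidean algorithm:
  20 = 0·21 + 20
  21 = 1·20 + 1
  20 = 20·1 + 0
gcd(20,21) = 1
Back-substitution gives: 20·(-1) + 21·(1) = 1
So 20⁻¹ ≡ -1 ≡ 20 (mod 21)
Check: 20 × 20 = 400 ≡ 1 (mod 21) ✓

20⁻¹ ≡ 20 (mod 21)


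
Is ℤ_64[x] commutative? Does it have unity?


ℤ_64 has zero divisors (2·32 ≡ 0), and these lift to constant zero divisors in ℤ_64[x]; so not an integral domain
Commutative: Yes
Integral domain: No
Has unity: Yes

ℤ_64[x]: Commutative=Yes, Unity=Yes


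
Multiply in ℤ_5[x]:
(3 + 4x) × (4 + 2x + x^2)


Expand and collect like terms; reduce coefficients mod 5:
x^0: 3·4 = 12 ≡ 2 (mod 5)
x^1: 3·2 + 4·4 = 22 ≡ 2 (mod 5)
x^2: 3·1 + 4·2 = 11 ≡ 1 (mod 5)
x^3: 4·1 = 4 ≡ 4 (mod 5)
Result: 2 + 2x + x^2 + 4x^3

f · g = 2 + 2x + x^2 + 4x^3


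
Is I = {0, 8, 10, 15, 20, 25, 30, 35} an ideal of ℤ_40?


Check ideal conditions for I = {0, 8, 10, 15, 20, 25, 30, 35} in ℤ_40:
(1) I is an additive subgroup? No
(2) For r ∈ ℤ_40 and a ∈ I: r·a ∈ I? No  [counterexample: r=2, a=8, r·a mod 40 = 16 ∉ I]

No, I is not an ideal of ℤ_40


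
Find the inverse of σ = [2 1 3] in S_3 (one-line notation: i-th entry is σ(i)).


To find σ⁻¹, swap domain and range:
σ(1) = 2 → σ⁻¹(2) = 1
σ(2) = 1 → σ⁻¹(1) = 2
σ(3) = 3 → σ⁻¹(3) = 3

σ⁻¹ = [2 1 3]


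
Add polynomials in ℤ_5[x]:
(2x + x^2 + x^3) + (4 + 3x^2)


Add coefficients mod 5:
x^0: 0 + 4 = 4 (mod 5)
x^1: 2 + 0 = 2 (mod 5)
x^2: 1 + 3 = 4 (mod 5)
x^3: 1 + 0 = 1 (mod 5)
Result: 4 + 2x + 4x^2 + x^3

f + g = 4 + 2x + 4x^2 + x^3


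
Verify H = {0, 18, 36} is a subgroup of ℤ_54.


Subgroup test for H = {0, 18, 36} in (ℤ_54, +):
(1) 0 ∈ H? Yes
(2) Closure: for all a,b ∈ H, (a+b) mod 54 ∈ H? Yes
(3) Inverses: for all a ∈ H, -a mod 54 ∈ H? Yes

Yes, H is a subgroup of ℤ_54


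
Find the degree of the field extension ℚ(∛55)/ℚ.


∛55 has minimal polynomial x³ - 55 (irreducible over ℚ since 55 is not a perfect cube)

[ℚ(∛55)/ℚ] = 3


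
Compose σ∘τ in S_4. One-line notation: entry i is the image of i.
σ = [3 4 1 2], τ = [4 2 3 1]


σ∘τ: apply τ first, then σ
1 →τ 4 →σ 2
2 →τ 2 →σ 4
3 →τ 3 →σ 1
4 →τ 1 →σ 3

σ∘τ = [2 4 1 3]


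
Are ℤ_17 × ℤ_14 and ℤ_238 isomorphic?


Comparing ℤ_17 × ℤ_14 and ℤ_238:
gcd(17,14) = 1, so ℤ_17 × ℤ_14 ≅ ℤ_238 (CRT)

Yes, ℤ_17 × ℤ_14 ≅ ℤ_238


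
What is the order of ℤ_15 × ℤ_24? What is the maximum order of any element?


|ℤ_15 × ℤ_24| = 15 × 24 = 360
Max element order = lcm(15,24) = 120
Cyclic? No (gcd=3)

|ℤ_15×ℤ_24| = 360, max element order = 120


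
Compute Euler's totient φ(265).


Factor n: 265 = 5 × 53
φ(n) = n · ∏(1 - 1/p) over distinct primes p | n
φ(265) = 265 · (1 - 1/5) · (1 - 1/53) = 208

φ(265) = 208


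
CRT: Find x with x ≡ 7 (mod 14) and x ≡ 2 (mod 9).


m₁ = 14, m₂ = 9, gcd = 1, so CRT applies. M = m₁·m₂ = 126
Let M₁ = M/m₁ = 9, M₂ = M/m₂ = 14
Find y₁ ≡ M₁⁻¹ (mod m₁): 9⁻¹ ≡ 11 (mod 14)
Find y₂ ≡ M₂⁻¹ (mod m₂): 14⁻¹ ≡ 2 (mod 9)
x = a₁·M₁·y₁ + a₂·M₂·y₂ = 7·9·11 + 2·14·2 = 749
Reduce mod 126: x ≡ 119
Check: 119 mod 14 = 7 ✓, 119 mod 9 = 2 ✓

x ≡ 119 (mod 126)


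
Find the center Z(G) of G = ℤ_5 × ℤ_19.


Z(G) = {g ∈ G | gx = xg for all x ∈ G}
Direct product of abelian groups is abelian, so Z(G) = G

Z(ℤ_5 × ℤ_19) = ℤ_5 × ℤ_19


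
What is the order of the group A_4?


|A_n| = n!/2 (even permutations)
|A_4| = 4!/2 = 24/2 = 12

|A_4| = 12


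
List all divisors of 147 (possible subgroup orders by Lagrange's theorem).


Lagrange's theorem: |H| divides |G|
|G| = 147
Divisors of 147: 1, 3, 7, 21, 49, 147

Possible subgroup orders: {1, 3, 7, 21, 49, 147}


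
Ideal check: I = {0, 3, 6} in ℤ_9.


Check ideal conditions for I = {0, 3, 6} in ℤ_9:
(1) I is an additive subgroup? Yes
(2) For r ∈ ℤ_9 and a ∈ I: r·a ∈ I? Yes

Yes, I is an ideal of ℤ_9


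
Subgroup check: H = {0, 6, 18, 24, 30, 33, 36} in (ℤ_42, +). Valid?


Subgroup test for H = {0, 6, 18, 24, 30, 33, 36} in (ℤ_42, +):
(1) 0 ∈ H? Yes
(2) Closure: for all a,b ∈ H, (a+b) mod 42 ∈ H? No  [counterexample: 6 + 6 = 12 ∉ H]
(3) Inverses: for all a ∈ H, -a mod 42 ∈ H? No

No, H is not a subgroup of ℤ_42


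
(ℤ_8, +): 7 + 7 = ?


Operation: addition mod 8
7 + 7 = (a + b) mod 8 with a = 7, b = 7

7 + 7 = 6


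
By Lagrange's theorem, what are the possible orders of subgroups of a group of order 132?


Lagrange's theorem: |H| divides |G|
|G| = 132
Divisors of 132: 1, 2, 3, 4, 6, 11, 12, 22, 33, 44, 66, 132

Possible subgroup orders: {1, 2, 3, 4, 6, 11, 12, 22, 33, 44, 66, 132}


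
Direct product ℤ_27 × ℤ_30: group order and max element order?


|ℤ_27 × ℤ_30| = 27 × 30 = 810
Max element order = lcm(27,30) = 270
Cyclic? No (gcd=3)

|ℤ_27×ℤ_30| = 810, max element order = 270


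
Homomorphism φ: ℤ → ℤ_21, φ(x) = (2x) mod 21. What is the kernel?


Kernel = preimage of identity
ker(φ) = {x ∈ ℤ : 2x ≡ 0 (mod 21)}. gcd(2,21) = 1, so 2x ≡ 0 (mod 21) ⟺ x ≡ 0 (mod 21/1 = 21). Hence ker(φ) = 21ℤ

ker(φ) = 21ℤ


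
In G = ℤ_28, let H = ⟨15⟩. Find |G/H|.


|⟨15⟩| = n / gcd(15, 28) = 28 / 1 = 28
H is normal (ℤ_28 is abelian).
|G/H| = |G| / |H| = 28 / 28 = 1

|G/H| = 1


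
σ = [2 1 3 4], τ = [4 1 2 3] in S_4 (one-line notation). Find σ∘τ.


σ∘τ: apply τ first, then σ
1 →τ 4 →σ 4
2 →τ 1 →σ 2
3 →τ 2 →σ 1
4 →τ 3 →σ 3

σ∘τ = [4 2 1 3]


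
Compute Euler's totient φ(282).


Factor n: 282 = 2 × 3 × 47
φ(n) = n · ∏(1 - 1/p) over distinct primes p | n
φ(282) = 282 · (1 - 1/2) · (1 - 1/3) · (1 - 1/47) = 92

φ(282) = 92


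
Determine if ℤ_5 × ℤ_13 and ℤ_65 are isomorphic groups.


Comparing ℤ_5 × ℤ_13 and ℤ_65:
gcd(5,13) = 1, so ℤ_5 × ℤ_13 ≅ ℤ_65 (CRT)

Yes, ℤ_5 × ℤ_13 ≅ ℤ_65


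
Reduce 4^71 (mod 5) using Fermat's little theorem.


Fermat's little theorem: if p is prime and gcd(a,p)=1, then a^(p-1) ≡ 1 (mod p)
p = 5 is prime, gcd(4,5) = 1
Reduce exponent: 71 mod 4 = 3
So 4^71 ≡ 4^3 (mod 5)
4^3 mod 5 = 4

4^71 ≡ 4 (mod 5)


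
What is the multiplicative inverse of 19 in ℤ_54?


Use the extended Euclidean algorithm to write 1 = 19·s + 54·t; then s mod 54 is the inverse.
Euclidean algorithm:
  19 = 0·54 + 19
  54 = 2·19 + 16
  19 = 1·16 + 3
  16 = 5·3 + 1
  3 = 3·1 + 0
gcd(19,54) = 1
Back-substitution gives: 19·(-17) + 54·(6) = 1
So 19⁻¹ ≡ -17 ≡ 37 (mod 54)
Check: 19 × 37 = 703 ≡ 1 (mod 54) ✓

19⁻¹ ≡ 37 (mod 54)


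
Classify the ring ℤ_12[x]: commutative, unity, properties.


ℤ_12 has zero divisors (2·6 ≡ 0), and these lift to constant zero divisors in ℤ_12[x]; so not an integral domain
Commutative: Yes
Integral domain: No
Has unity: Yes

ℤ_12[x]: Commutative=Yes, Unity=Yes


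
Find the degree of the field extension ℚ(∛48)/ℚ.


∛48 has minimal polynomial x³ - 48 (irreducible over ℚ since 48 is not a perfect cube)

[ℚ(∛48)/ℚ] = 3


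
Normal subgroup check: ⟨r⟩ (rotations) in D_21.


H = ⟨r⟩ (rotations) in D_21
The rotation subgroup ⟨r⟩ has index 2 in D_21, so it is normal

Yes, normal subgroup


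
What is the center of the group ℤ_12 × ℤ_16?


Z(G) = {g ∈ G | gx = xg for all x ∈ G}
Direct product of abelian groups is abelian, so Z(G) = G

Z(ℤ_12 × ℤ_16) = ℤ_12 × ℤ_16


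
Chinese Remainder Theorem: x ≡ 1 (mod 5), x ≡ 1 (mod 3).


m₁ = 5, m₂ = 3, gcd = 1, so CRT applies. M = m₁·m₂ = 15
Let M₁ = M/m₁ = 3, M₂ = M/m₂ = 5
Find y₁ ≡ M₁⁻¹ (mod m₁): 3⁻¹ ≡ 2 (mod 5)
Find y₂ ≡ M₂⁻¹ (mod m₂): 5⁻¹ ≡ 2 (mod 3)
x = a₁·M₁·y₁ + a₂·M₂·y₂ = 1·3·2 + 1·5·2 = 16
Reduce mod 15: x ≡ 1
Check: 1 mod 5 = 1 ✓, 1 mod 3 = 1 ✓

x ≡ 1 (mod 15)


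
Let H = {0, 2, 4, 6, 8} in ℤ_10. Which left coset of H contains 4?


4 + H = {4 + h (mod 10) : h ∈ H}
4+0=4, 4+2=6, 4+4=8, 4+6=0, 4+8=2
4 + H = {0, 2, 4, 6, 8} = 0 + H

4 + H = {0, 2, 4, 6, 8}


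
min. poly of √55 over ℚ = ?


√55 satisfies x² - 55 = 0, irreducible over ℚ since 55 is squarefree

Minimal polynomial: x² - 55


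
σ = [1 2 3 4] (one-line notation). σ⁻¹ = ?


To find σ⁻¹, swap domain and range:
σ(1) = 1 → σ⁻¹(1) = 1
σ(2) = 2 → σ⁻¹(2) = 2
σ(3) = 3 → σ⁻¹(3) = 3
σ(4) = 4 → σ⁻¹(4) = 4

σ⁻¹ = [1 2 3 4]


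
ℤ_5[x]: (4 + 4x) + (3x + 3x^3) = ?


Add coefficients mod 5:
x^0: 4 + 0 = 4 (mod 5)
x^1: 4 + 3 = 2 (mod 5)
x^2: 0 + 0 = 0 (mod 5)
x^3: 0 + 3 = 3 (mod 5)
Result: 4 + 2x + 3x^3

f + g = 4 + 2x + 3x^3


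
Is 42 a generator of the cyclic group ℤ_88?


g generates ℤ_n iff gcd(g, n) = 1
gcd(42, 88) = 2
Since gcd = 2 ≠ 1, ⟨42⟩ has order 44 < 88, so 42 is not a generator.

No, 42 does not generate ℤ_88


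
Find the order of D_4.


|D_n| = 2n (n rotations and n reflections)
|D_4| = 2×4 = 8

|D_4| = 8


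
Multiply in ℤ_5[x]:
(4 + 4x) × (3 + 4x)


Expand and collect like terms; reduce coefficients mod 5:
x^0: 4·3 = 12 ≡ 2 (mod 5)
x^1: 4·4 + 4·3 = 28 ≡ 3 (mod 5)
x^2: 4·4 = 16 ≡ 1 (mod 5)
Result: 2 + 3x + x^2

f · g = 2 + 3x + x^2


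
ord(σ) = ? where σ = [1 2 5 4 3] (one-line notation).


Cycle decomposition: (3 5)
Cycle lengths: 2
Order = lcm(2) = 2

ord(σ) = 2


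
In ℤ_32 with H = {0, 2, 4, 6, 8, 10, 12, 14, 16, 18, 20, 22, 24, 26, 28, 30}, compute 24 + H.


24 + H = {24 + h (mod 32) : h ∈ H}
24+0=24, 24+2=26, 24+4=28, 24+6=30, 24+8=0, 24+10=2, 24+12=4, 24+14=6, 24+16=8, 24+18=10, 24+20=12, 24+22=14, 24+24=16, 24+26=18, 24+28=20, 24+30=22
24 + H = {0, 2, 4, 6, 8, 10, 12, 14, 16, 18, 20, 22, 24, 26, 28, 30} = 0 + H

24 + H = {0, 2, 4, 6, 8, 10, 12, 14, 16, 18, 20, 22, 24, 26, 28, 30}


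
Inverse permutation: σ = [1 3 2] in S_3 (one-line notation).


To find σ⁻¹, swap domain and range:
σ(1) = 1 → σ⁻¹(1) = 1
σ(2) = 3 → σ⁻¹(3) = 2
σ(3) = 2 → σ⁻¹(2) = 3

σ⁻¹ = [1 3 2]


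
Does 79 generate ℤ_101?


g generates ℤ_n iff gcd(g, n) = 1
gcd(79, 101) = 1
Since gcd = 1, 79 is a generator.

Yes, 79 generates ℤ_101


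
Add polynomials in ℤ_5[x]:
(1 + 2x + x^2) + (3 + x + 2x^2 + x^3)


Add coefficients mod 5:
x^0: 1 + 3 = 4 (mod 5)
x^1: 2 + 1 = 3 (mod 5)
x^2: 1 + 2 = 3 (mod 5)
x^3: 0 + 1 = 1 (mod 5)
Result: 4 + 3x + 3x^2 + x^3

f + g = 4 + 3x + 3x^2 + x^3


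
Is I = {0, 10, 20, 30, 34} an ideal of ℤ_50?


Check ideal conditions for I = {0, 10, 20, 30, 34} in ℤ_50:
(1) I is an additive subgroup? No
(2) For r ∈ ℤ_50 and a ∈ I: r·a ∈ I? No  [counterexample: r=2, a=20, r·a mod 50 = 40 ∉ I]

No, I is not an ideal of ℤ_50


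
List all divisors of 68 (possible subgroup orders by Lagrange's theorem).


Lagrange's theorem: |H| divides |G|
|G| = 68
Divisors of 68: 1, 2, 4, 17, 34, 68

Possible subgroup orders: {1, 2, 4, 17, 34, 68}


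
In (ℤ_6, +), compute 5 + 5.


Operation: addition mod 6
5 + 5 = (a + b) mod 6 with a = 5, b = 5

5 + 5 = 4


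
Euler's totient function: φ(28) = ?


φ(n) = count of k ∈ {1,...,n} with gcd(k,n)=1
Coprimes to 28: {1, 3, 5, 9, 11, 13, 15, 17, 19, 23, 25, 27}
Count: 12

φ(28) = 12


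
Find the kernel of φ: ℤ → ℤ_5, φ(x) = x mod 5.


Kernel = preimage of identity
ker(φ) = {x ∈ ℤ : x ≡ 0 (mod 5)} = 5ℤ = {0, ±5, ±10, ...}

ker(φ) = 5ℤ


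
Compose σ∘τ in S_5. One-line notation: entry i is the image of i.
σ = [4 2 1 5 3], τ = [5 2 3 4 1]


σ∘τ: apply τ first, then σ
1 →τ 5 →σ 3
2 →τ 2 →σ 2
3 →τ 3 →σ 1
4 →τ 4 →σ 5
5 →τ 1 →σ 4

σ∘τ = [3 2 1 5 4]


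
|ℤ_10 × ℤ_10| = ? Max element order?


|ℤ_10 × ℤ_10| = 10 × 10 = 100
Max element order = lcm(10,10) = 10
Cyclic? No (gcd=10)

|ℤ_10×ℤ_10| = 100, max element order = 10


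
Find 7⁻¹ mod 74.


Use the extended Euclidean algorithm to write 1 = 7·s + 74·t; then s mod 74 is the inverse.
Euclidean algorithm:
  7 = 0·74 + 7
  74 = 10·7 + 4
  7 = 1·4 + 3
  4 = 1·3 + 1
  3 = 3·1 + 0
gcd(7,74) = 1
Back-substitution gives: 7·(-21) + 74·(2) = 1
So 7⁻¹ ≡ -21 ≡ 53 (mod 74)
Check: 7 × 53 = 371 ≡ 1 (mod 74) ✓

7⁻¹ ≡ 53 (mod 74)


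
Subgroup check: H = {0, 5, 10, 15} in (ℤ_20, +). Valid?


Subgroup test for H = {0, 5, 10, 15} in (ℤ_20, +):
(1) 0 ∈ H? Yes
(2) Closure: for all a,b ∈ H, (a+b) mod 20 ∈ H? Yes
(3) Inverses: for all a ∈ H, -a mod 20 ∈ H? Yes

Yes, H is a subgroup of ℤ_20


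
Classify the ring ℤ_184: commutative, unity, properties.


ℤ_184 is a commutative ring with unity 1; 184 = 2×92 is composite, so 2·92 ≡ 0 gives zero divisors (not an integral domain)
Commutative: Yes
Integral domain: No
Has unity: Yes

ℤ_184: Commutative=Yes, Unity=Yes


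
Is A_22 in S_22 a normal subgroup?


H = A_22 in S_22
A_22 has index 2 in S_22, and every subgroup of index 2 is normal

Yes, normal subgroup


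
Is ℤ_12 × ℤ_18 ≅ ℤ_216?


Comparing ℤ_12 × ℤ_18 and ℤ_216:
gcd(12,18) = 6 ≠ 1. Max element order in ℤ_12×ℤ_18 is lcm(12,18) = 36 < 216, so it has no element of order 216

No, ℤ_12 × ℤ_18 ≇ ℤ_216


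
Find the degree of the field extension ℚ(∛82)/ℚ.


∛82 has minimal polynomial x³ - 82 (irreducible over ℚ since 82 is not a perfect cube)

[ℚ(∛82)/ℚ] = 3


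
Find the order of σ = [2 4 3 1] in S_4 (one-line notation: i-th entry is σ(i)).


Cycle decomposition: (1 2 4)
Cycle lengths: 3
Order = lcm(3) = 3

ord(σ) = 3


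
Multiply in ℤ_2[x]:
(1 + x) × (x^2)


Expand and collect like terms; reduce coefficients mod 2:
x^0: 1·0 = 0 ≡ 0 (mod 2)
x^1: 1·0 + 1·0 = 0 ≡ 0 (mod 2)
x^2: 1·1 + 1·0 = 1 ≡ 1 (mod 2)
x^3: 1·1 = 1 ≡ 1 (mod 2)
Result: x^2 + x^3

f · g = x^2 + x^3


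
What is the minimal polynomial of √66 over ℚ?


√66 satisfies x² - 66 = 0, irreducible over ℚ since 66 is squarefree

Minimal polynomial: x² - 66


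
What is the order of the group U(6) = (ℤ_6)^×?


U(n) is the group of units mod n; |U(n)| = φ(n)
|U(6)| = φ(6) = 2

|U(6) = (ℤ_6)^×| = 2


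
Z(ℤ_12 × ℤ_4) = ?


Z(G) = {g ∈ G | gx = xg for all x ∈ G}
Direct product of abelian groups is abelian, so Z(G) = G

Z(ℤ_12 × ℤ_4) = ℤ_12 × ℤ_4


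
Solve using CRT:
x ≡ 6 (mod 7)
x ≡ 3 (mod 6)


m₁ = 7, m₂ = 6, gcd = 1, so CRT applies. M = m₁·m₂ = 42
Let M₁ = M/m₁ = 6, M₂ = M/m₂ = 7
Find y₁ ≡ M₁⁻¹ (mod m₁): 6⁻¹ ≡ 6 (mod 7)
Find y₂ ≡ M₂⁻¹ (mod m₂): 7⁻¹ ≡ 1 (mod 6)
x = a₁·M₁·y₁ + a₂·M₂·y₂ = 6·6·6 + 3·7·1 = 237
Reduce mod 42: x ≡ 27
Check: 27 mod 7 = 6 ✓, 27 mod 6 = 3 ✓

x ≡ 27 (mod 42)


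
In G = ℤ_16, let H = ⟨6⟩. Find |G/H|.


|⟨6⟩| = n / gcd(6, 16) = 16 / 2 = 8
H is normal (ℤ_16 is abelian).
|G/H| = |G| / |H| = 16 / 8 = 2

|G/H| = 2


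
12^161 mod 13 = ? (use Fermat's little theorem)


Fermat's little theorem: if p is prime and gcd(a,p)=1, then a^(p-1) ≡ 1 (mod p)
p = 13 is prime, gcd(12,13) = 1
Reduce exponent: 161 mod 12 = 5
So 12^161 ≡ 12^5 (mod 13)
12^5 mod 13 = 12

12^161 ≡ 12 (mod 13)


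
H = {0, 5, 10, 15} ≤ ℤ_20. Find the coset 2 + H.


2 + H = {2 + h (mod 20) : h ∈ H}
2+0=2, 2+5=7, 2+10=12, 2+15=17

2 + H = {2, 7, 12, 17}


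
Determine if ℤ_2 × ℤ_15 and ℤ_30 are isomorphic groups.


Comparing ℤ_2 × ℤ_15 and ℤ_30:
gcd(2,15) = 1, so ℤ_2 × ℤ_15 ≅ ℤ_30 (CRT)

Yes, ℤ_2 × ℤ_15 ≅ ℤ_30


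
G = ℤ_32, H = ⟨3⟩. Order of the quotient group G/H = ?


|⟨3⟩| = n / gcd(3, 32) = 32 / 1 = 32
H is normal (ℤ_32 is abelian).
|G/H| = |G| / |H| = 32 / 32 = 1

|G/H| = 1


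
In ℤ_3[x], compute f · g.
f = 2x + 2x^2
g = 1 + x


Expand and collect like terms; reduce coefficients mod 3:
x^0: 0·1 = 0 ≡ 0 (mod 3)
x^1: 0·1 + 2·1 = 2 ≡ 2 (mod 3)
x^2: 2·1 + 2·1 = 4 ≡ 1 (mod 3)
x^3: 2·1 = 2 ≡ 2 (mod 3)
Result: 2x + x^2 + 2x^3

f · g = 2x + x^2 + 2x^3


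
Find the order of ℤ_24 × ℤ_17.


|A × B| = |A| · |B|
|ℤ_24 × ℤ_17| = 24 × 17 = 408

|ℤ_24 × ℤ_17| = 408


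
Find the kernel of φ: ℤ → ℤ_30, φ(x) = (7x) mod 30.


Kernel = preimage of identity
ker(φ) = {x ∈ ℤ : 7x ≡ 0 (mod 30)}. gcd(7,30) = 1, so 7x ≡ 0 (mod 30) ⟺ x ≡ 0 (mod 30/1 = 30). Hence ker(φ) = 30ℤ

ker(φ) = 30ℤ


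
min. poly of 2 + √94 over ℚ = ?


Let α = 2 + √94. Then α - 2 = √94, so (α - 2)² = 94, giving α² - 4α - 90 = 0. Degree 2 and α ∉ ℚ, so this is the minimal polynomial.

Minimal polynomial: x² - 4x - 90


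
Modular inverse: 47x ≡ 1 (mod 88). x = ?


Use the extended Euclidean algorithm to write 1 = 47·s + 88·t; then s mod 88 is the inverse.
Euclidean algorithm:
  47 = 0·88 + 47
  88 = 1·47 + 41
  47 = 1·41 + 6
  41 = 6·6 + 5
  6 = 1·5 + 1
  5 = 5·1 + 0
gcd(47,88) = 1
Back-substitution gives: 47·(15) + 88·(-8) = 1
So 47⁻¹ ≡ 15 ≡ 15 (mod 88)
Check: 47 × 15 = 705 ≡ 1 (mod 88) ✓

47⁻¹ ≡ 15 (mod 88)


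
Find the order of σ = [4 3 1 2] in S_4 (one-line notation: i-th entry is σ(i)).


Cycle decomposition: (1 4 2 3)
Cycle lengths: 4
Order = lcm(4) = 4

ord(σ) = 4


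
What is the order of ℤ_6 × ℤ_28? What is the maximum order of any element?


|ℤ_6 × ℤ_28| = 6 × 28 = 168
Max element order = lcm(6,28) = 84
Cyclic? No (gcd=2)

|ℤ_6×ℤ_28| = 168, max element order = 84


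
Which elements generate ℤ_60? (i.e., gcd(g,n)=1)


g generates ℤ_n iff gcd(g,n) = 1
Prime factors of 60: 2, 3, 5
Generators are g ∈ {1,...,59} not divisible by any of these primes.
Generators: {1, 7, 11, 13, 17, 19, 23, 29, 31, 37, 41, 43, 47, 49, 53, 59}
Number of generators = φ(60) = 16

Generators of ℤ_60 = {1, 7, 11, 13, 17, 19, 23, 29, 31, 37, 41, 43, 47, 49, 53, 59}


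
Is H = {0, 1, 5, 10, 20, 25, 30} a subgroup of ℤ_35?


Subgroup test for H = {0, 1, 5, 10, 20, 25, 30} in (ℤ_35, +):
(1) 0 ∈ H? Yes
(2) Closure: for all a,b ∈ H, (a+b) mod 35 ∈ H? No  [counterexample: 1 + 1 = 2 ∉ H]
(3) Inverses: for all a ∈ H, -a mod 35 ∈ H? No

No, H is not a subgroup of ℤ_35


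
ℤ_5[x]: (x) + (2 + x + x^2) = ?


Add coefficients mod 5:
x^0: 0 + 2 = 2 (mod 5)
x^1: 1 + 1 = 2 (mod 5)
x^2: 0 + 1 = 1 (mod 5)
Result: 2 + 2x + x^2

f + g = 2 + 2x + x^2


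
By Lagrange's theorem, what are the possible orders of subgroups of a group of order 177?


Lagrange's theorem: |H| divides |G|
|G| = 177
Divisors of 177: 1, 3, 59, 177

Possible subgroup orders: {1, 3, 59, 177}


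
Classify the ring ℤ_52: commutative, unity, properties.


ℤ_52 is a commutative ring with unity 1; 52 = 2×26 is composite, so 2·26 ≡ 0 gives zero divisors (not an integral domain)
Commutative: Yes
Integral domain: No
Has unity: Yes

ℤ_52: Commutative=Yes, Unity=Yes


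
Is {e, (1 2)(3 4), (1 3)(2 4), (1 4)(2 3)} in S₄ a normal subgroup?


H = {e, (1 2)(3 4), (1 3)(2 4), (1 4)(2 3)} in S₄
This is the Klein four-group V₄; it is normal in S₄ (it is a union of conjugacy classes)

Yes, normal subgroup


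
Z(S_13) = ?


Z(G) = {g ∈ G | gx = xg for all x ∈ G}
S_n is non-abelian for n ≥ 3; Z(S_13) is trivial

Z(S_13) = {e}


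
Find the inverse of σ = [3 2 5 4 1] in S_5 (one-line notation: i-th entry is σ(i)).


To find σ⁻¹, swap domain and range:
σ(1) = 3 → σ⁻¹(3) = 1
σ(2) = 2 → σ⁻¹(2) = 2
σ(3) = 5 → σ⁻¹(5) = 3
σ(4) = 4 → σ⁻¹(4) = 4
σ(5) = 1 → σ⁻¹(1) = 5

σ⁻¹ = [5 2 1 4 3]


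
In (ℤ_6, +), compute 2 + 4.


Operation: addition mod 6
2 + 4 = (a + b) mod 6 with a = 2, b = 4

2 + 4 = 0


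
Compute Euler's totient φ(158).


Factor n: 158 = 2 × 79
φ(n) = n · ∏(1 - 1/p) over distinct primes p | n
φ(158) = 158 · (1 - 1/2) · (1 - 1/79) = 78

φ(158) = 78


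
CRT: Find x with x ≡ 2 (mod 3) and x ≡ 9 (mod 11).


m₁ = 3, m₂ = 11, gcd = 1, so CRT applies. M = m₁·m₂ = 33
Let M₁ = M/m₁ = 11, M₂ = M/m₂ = 3
Find y₁ ≡ M₁⁻¹ (mod m₁): 11⁻¹ ≡ 2 (mod 3)
Find y₂ ≡ M₂⁻¹ (mod m₂): 3⁻¹ ≡ 4 (mod 11)
x = a₁·M₁·y₁ + a₂·M₂·y₂ = 2·11·2 + 9·3·4 = 152
Reduce mod 33: x ≡ 20
Check: 20 mod 3 = 2 ✓, 20 mod 11 = 9 ✓

x ≡ 20 (mod 33)


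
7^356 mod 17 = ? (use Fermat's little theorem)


Fermat's little theorem: if p is prime and gcd(a,p)=1, then a^(p-1) ≡ 1 (mod p)
p = 17 is prime, gcd(7,17) = 1
Reduce exponent: 356 mod 16 = 4
So 7^356 ≡ 7^4 (mod 17)
7^4 mod 17 = 4

7^356 ≡ 4 (mod 17)


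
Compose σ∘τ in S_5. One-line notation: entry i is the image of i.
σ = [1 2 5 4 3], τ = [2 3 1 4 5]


σ∘τ: apply τ first, then σ
1 →τ 2 →σ 2
2 →τ 3 →σ 5
3 →τ 1 →σ 1
4 →τ 4 →σ 4
5 →τ 5 →σ 3

σ∘τ = [2 5 1 4 3]


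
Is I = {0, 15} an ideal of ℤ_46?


Check ideal conditions for I = {0, 15} in ℤ_46:
(1) I is an additive subgroup? No
(2) For r ∈ ℤ_46 and a ∈ I: r·a ∈ I? No  [counterexample: r=2, a=15, r·a mod 46 = 30 ∉ I]

No, I is not an ideal of ℤ_46


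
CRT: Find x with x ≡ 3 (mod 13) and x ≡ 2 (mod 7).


m₁ = 13, m₂ = 7, gcd = 1, so CRT applies. M = m₁·m₂ = 91
Let M₁ = M/m₁ = 7, M₂ = M/m₂ = 13
Find y₁ ≡ M₁⁻¹ (mod m₁): 7⁻¹ ≡ 2 (mod 13)
Find y₂ ≡ M₂⁻¹ (mod m₂): 13⁻¹ ≡ 6 (mod 7)
x = a₁·M₁·y₁ + a₂·M₂·y₂ = 3·7·2 + 2·13·6 = 198
Reduce mod 91: x ≡ 16
Check: 16 mod 13 = 3 ✓, 16 mod 7 = 2 ✓

x ≡ 16 (mod 91)


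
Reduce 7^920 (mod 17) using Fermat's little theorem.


Fermat's little theorem: if p is prime and gcd(a,p)=1, then a^(p-1) ≡ 1 (mod p)
p = 17 is prime, gcd(7,17) = 1
Reduce exponent: 920 mod 16 = 8
So 7^920 ≡ 7^8 (mod 17)
7^8 mod 17 = 16

7^920 ≡ 16 (mod 17)


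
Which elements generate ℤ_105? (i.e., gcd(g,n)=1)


g generates ℤ_n iff gcd(g,n) = 1
Prime factors of 105: 3, 5, 7
Generators are g ∈ {1,...,104} not divisible by any of these primes.
Generators: {1, 2, 4, 8, 11, 13, 16, 17, 19, 22, 23, 26, 29, 31, 32, 34, 37, 38, 41, 43, 44, 46, 47, 52, 53, 58, 59, 61, 62, 64, 67, 68, 71, 73, 74, 76, 79, 82, 83, 86, 88, 89, 92, 94, 97, 101, 103, 104}
Number of generators = φ(105) = 48

Generators of ℤ_105 = {1, 2, 4, 8, 11, 13, 16, 17, 19, 22, 23, 26, 29, 31, 32, 34, 37, 38, 41, 43, 44, 46, 47, 52, 53, 58, 59, 61, 62, 64, 67, 68, 71, 73, 74, 76, 79, 82, 83, 86, 88, 89, 92, 94, 97, 101, 103, 104}


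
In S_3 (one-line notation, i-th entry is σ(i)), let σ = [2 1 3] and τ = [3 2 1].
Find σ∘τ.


σ∘τ: apply τ first, then σ
1 →τ 3 →σ 3
2 →τ 2 →σ 1
3 →τ 1 →σ 2

σ∘τ = [3 1 2]


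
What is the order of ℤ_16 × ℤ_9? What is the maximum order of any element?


|ℤ_16 × ℤ_9| = 16 × 9 = 144
Max element order = lcm(16,9) = 144
Cyclic? Yes (gcd=1)

|ℤ_16×ℤ_9| = 144, max element order = 144


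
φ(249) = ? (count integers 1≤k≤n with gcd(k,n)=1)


Factor n: 249 = 3 × 83
φ(n) = n · ∏(1 - 1/p) over distinct primes p | n
φ(249) = 249 · (1 - 1/3) · (1 - 1/83) = 164

φ(249) = 164


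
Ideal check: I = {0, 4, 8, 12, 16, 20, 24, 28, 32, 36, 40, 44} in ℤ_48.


Check ideal conditions for I = {0, 4, 8, 12, 16, 20, 24, 28, 32, 36, 40, 44} in ℤ_48:
(1) I is an additive subgroup? Yes
(2) For r ∈ ℤ_48 and a ∈ I: r·a ∈ I? Yes

Yes, I is an ideal of ℤ_48


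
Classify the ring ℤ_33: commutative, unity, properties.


ℤ_33 is a commutative ring with unity 1; 33 = 3×11 is composite, so 3·11 ≡ 0 gives zero divisors (not an integral domain)
Commutative: Yes
Integral domain: No
Has unity: Yes

ℤ_33: Commutative=Yes, Unity=Yes
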